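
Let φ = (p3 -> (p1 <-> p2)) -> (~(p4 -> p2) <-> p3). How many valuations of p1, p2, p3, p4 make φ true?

11

  p1  |   p2  |   p3  |   p4  |   φ  
----- | ----- | ----- | ----- | -----
 True |  True |  True |  True | False
 True |  True |  True | False | False
 True |  True | False |  True |  True
 True |  True | False | False |  True
 True | False |  True |  True |  True
 True | False |  True | False |  True
 True | False | False |  True | False
 True | False | False | False |  True
False |  True |  True |  True |  True
False |  True |  True | False |  True
False |  True | False |  True |  True
False |  True | False | False |  True
False | False |  True |  True |  True
False | False |  True | False | False
False | False | False |  True | False
False | False | False | False |  True
The formula is true on 11 of the 16 rows.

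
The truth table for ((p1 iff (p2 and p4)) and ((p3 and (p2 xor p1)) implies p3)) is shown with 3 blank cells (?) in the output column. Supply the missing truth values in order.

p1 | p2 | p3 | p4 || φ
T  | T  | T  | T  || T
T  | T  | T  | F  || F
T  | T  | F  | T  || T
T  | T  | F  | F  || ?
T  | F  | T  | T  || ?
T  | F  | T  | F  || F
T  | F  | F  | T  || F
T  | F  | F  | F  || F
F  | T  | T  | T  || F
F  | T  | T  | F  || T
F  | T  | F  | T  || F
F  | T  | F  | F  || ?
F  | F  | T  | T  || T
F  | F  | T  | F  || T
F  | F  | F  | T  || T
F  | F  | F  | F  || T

Row p1=T, p2=T, p3=F, p4=F: (p1 iff (p2 and p4)) = F, ((p3 and (p2 xor p1)) implies p3) = T, so the formula = F.
Row p1=T, p2=F, p3=T, p4=T: (p1 iff (p2 and p4)) = F, ((p3 and (p2 xor p1)) implies p3) = T, so the formula = F.
Row p1=F, p2=T, p3=F, p4=F: (p1 iff (p2 and p4)) = T, ((p3 and (p2 xor p1)) implies p3) = T, so the formula = T.

F, F, T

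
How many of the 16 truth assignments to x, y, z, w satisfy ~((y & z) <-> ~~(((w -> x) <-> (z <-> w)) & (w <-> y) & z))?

x | y | z | w || (y & z) | (w -> x) | (z <-> w) | ((w -> x) <-> (z <-> w)) | (w <-> y) | φ
1 | 1 | 1 | 1 ||    1    |    1     |     1     |            1             |     1     | 0
1 | 1 | 1 | 0 ||    1    |    1     |     0     |            0             |     0     | 1
1 | 1 | 0 | 1 ||    0    |    1     |     0     |            0             |     1     | 0
1 | 1 | 0 | 0 ||    0    |    1     |     1     |            1             |     0     | 0
1 | 0 | 1 | 1 ||    0    |    1     |     1     |            1             |     0     | 0
1 | 0 | 1 | 0 ||    0    |    1     |     0     |            0             |     1     | 0
1 | 0 | 0 | 1 ||    0    |    1     |     0     |            0             |     0     | 0
1 | 0 | 0 | 0 ||    0    |    1     |     1     |            1             |     1     | 0
0 | 1 | 1 | 1 ||    1    |    0     |     1     |            0             |     1     | 1
0 | 1 | 1 | 0 ||    1    |    1     |     0     |            0             |     0     | 1
0 | 1 | 0 | 1 ||    0    |    0     |     0     |            1             |     1     | 0
0 | 1 | 0 | 0 ||    0    |    1     |     1     |            1             |     0     | 0
0 | 0 | 1 | 1 ||    0    |    0     |     1     |            0             |     0     | 0
0 | 0 | 1 | 0 ||    0    |    1     |     0     |            0             |     1     | 0
0 | 0 | 0 | 1 ||    0    |    0     |     0     |            1             |     0     | 0
0 | 0 | 0 | 0 ||    0    |    1     |     1     |            1             |     1     | 0
The formula is true on 3 of the 16 rows.

3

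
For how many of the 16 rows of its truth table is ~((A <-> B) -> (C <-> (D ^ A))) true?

A  B  C  D  |  (A <-> B)  (D ^ A)  (C <-> (D ^ A))  φ
T  T  T  T  |      T         F            F         T
T  T  T  F  |      T         T            T         F
T  T  F  T  |      T         F            T         F
T  T  F  F  |      T         T            F         T
T  F  T  T  |      F         F            F         F
T  F  T  F  |      F         T            T         F
T  F  F  T  |      F         F            T         F
T  F  F  F  |      F         T            F         F
F  T  T  T  |      F         T            T         F
F  T  T  F  |      F         F            F         F
F  T  F  T  |      F         T            F         F
F  T  F  F  |      F         F            T         F
F  F  T  T  |      T         T            T         F
F  F  T  F  |      T         F            F         T
F  F  F  T  |      T         T            F         T
F  F  F  F  |      T         F            T         F
The formula is true on 4 of the 16 rows.

4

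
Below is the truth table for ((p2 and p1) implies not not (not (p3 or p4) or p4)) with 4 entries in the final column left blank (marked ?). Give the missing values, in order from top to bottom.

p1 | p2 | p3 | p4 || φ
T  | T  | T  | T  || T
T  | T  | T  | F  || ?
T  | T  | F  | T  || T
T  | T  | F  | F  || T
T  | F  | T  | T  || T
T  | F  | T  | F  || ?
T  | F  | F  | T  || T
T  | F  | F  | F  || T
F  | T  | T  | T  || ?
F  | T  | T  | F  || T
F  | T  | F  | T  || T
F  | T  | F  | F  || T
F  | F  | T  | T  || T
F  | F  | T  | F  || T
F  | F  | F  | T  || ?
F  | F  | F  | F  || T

F, T, T, T

Row p1=T, p2=T, p3=T, p4=F: (p2 and p1) = T, not not (not (p3 or p4) or p4) = F, so the formula = F.
Row p1=T, p2=F, p3=T, p4=F: (p2 and p1) = F, not not (not (p3 or p4) or p4) = F, so the formula = T.
Row p1=F, p2=T, p3=T, p4=T: (p2 and p1) = F, not not (not (p3 or p4) or p4) = T, so the formula = T.
Row p1=F, p2=F, p3=F, p4=T: (p2 and p1) = F, not not (not (p3 or p4) or p4) = T, so the formula = T.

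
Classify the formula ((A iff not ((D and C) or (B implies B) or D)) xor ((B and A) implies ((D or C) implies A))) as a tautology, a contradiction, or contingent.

contingent

A  B  C  D  |  φ
0  0  0  0  |  0
0  0  0  1  |  0
0  0  1  0  |  0
0  0  1  1  |  0
0  1  0  0  |  0
0  1  0  1  |  0
0  1  1  0  |  0
0  1  1  1  |  0
1  0  0  0  |  1
1  0  0  1  |  1
1  0  1  0  |  1
1  0  1  1  |  1
1  1  0  0  |  1
1  1  0  1  |  1
1  1  1  0  |  1
1  1  1  1  |  1
8 of 16 rows are 1, so the formula is contingent.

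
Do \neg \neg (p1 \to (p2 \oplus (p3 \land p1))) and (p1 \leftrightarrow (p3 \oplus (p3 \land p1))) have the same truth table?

not equivalent

p1 | p2 | p3 | φ | ψ
-- | -- | -- | - | -
1  | 1  | 1  | 0 | 0
1  | 1  | 0  | 1 | 0
1  | 0  | 1  | 1 | 0
1  | 0  | 0  | 0 | 0
0  | 1  | 1  | 1 | 0
0  | 1  | 0  | 1 | 1
0  | 0  | 1  | 1 | 0
0  | 0  | 0  | 1 | 1
The columns differ at p1=1, p2=1, p3=0 (φ=1, ψ=0), so they are not equivalent.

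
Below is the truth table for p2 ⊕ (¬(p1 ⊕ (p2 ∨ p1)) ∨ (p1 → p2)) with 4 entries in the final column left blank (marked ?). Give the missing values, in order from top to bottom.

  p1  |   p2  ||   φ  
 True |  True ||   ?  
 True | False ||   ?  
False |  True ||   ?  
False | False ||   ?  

False, True, False, True

Row p1=True, p2=True: (¬(p1 ⊕ (p2 ∨ p1)) ∨ (p1 → p2)) = True, so the formula = False.
Row p1=True, p2=False: (¬(p1 ⊕ (p2 ∨ p1)) ∨ (p1 → p2)) = True, so the formula = True.
Row p1=False, p2=True: (¬(p1 ⊕ (p2 ∨ p1)) ∨ (p1 → p2)) = True, so the formula = False.
Row p1=False, p2=False: (¬(p1 ⊕ (p2 ∨ p1)) ∨ (p1 → p2)) = True, so the formula = True.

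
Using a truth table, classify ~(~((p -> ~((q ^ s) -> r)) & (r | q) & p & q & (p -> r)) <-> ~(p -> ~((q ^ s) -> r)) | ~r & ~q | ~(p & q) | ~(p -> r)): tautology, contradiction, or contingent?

p  q  r  s     (q ^ s)  ((q ^ s) -> r)  ~((q ^ s) -> r)  (p -> ~((q ^ s) -> r))  (r | q)  (p & q)  (p -> r)  ~(p -> ~((q ^ s) -> r))  ~r  ~q  (~r & ~q)  ~(p & q)  ~(p -> r)  φ
T  T  T  T        F           T                F                   F                T        T        T                 T             F   F       F         F          F      F
T  T  T  F        T           T                F                   F                T        T        T                 T             F   F       F         F          F      F
T  T  F  T        F           T                F                   F                T        T        F                 T             T   F       F         F          T      F
T  T  F  F        T           F                T                   T                T        T        F                 F             T   F       F         F          T      F
T  F  T  T        T           T                F                   F                T        F        T                 T             F   T       F         T          F      F
T  F  T  F        F           T                F                   F                T        F        T                 T             F   T       F         T          F      F
T  F  F  T        T           F                T                   T                F        F        F                 F             T   T       T         T          T      F
T  F  F  F        F           T                F                   F                F        F        F                 T             T   T       T         T          T      F
F  T  T  T        F           T                F                   T                T        F        T                 F             F   F       F         T          F      F
F  T  T  F        T           T                F                   T                T        F        T                 F             F   F       F         T          F      F
F  T  F  T        F           T                F                   T                T        F        T                 F             T   F       F         T          F      F
F  T  F  F        T           F                T                   T                T        F        T                 F             T   F       F         T          F      F
F  F  T  T        T           T                F                   T                T        F        T                 F             F   T       F         T          F      F
F  F  T  F        F           T                F                   T                T        F        T                 F             F   T       F         T          F      F
F  F  F  T        T           F                T                   T                F        F        T                 F             T   T       T         T          F      F
F  F  F  F        F           T                F                   T                F        F        T                 F             T   T       T         T          F      F
Every row is F, so the formula is a contradiction.

contradiction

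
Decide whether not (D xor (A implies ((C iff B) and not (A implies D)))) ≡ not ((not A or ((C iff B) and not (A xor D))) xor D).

A  B  C  D  |  φ  ψ
T  T  T  T  |  F  T
T  T  T  F  |  F  T
T  T  F  T  |  F  F
T  T  F  F  |  T  T
T  F  T  T  |  F  F
T  F  T  F  |  T  T
T  F  F  T  |  F  T
T  F  F  F  |  F  T
F  T  T  T  |  T  T
F  T  T  F  |  F  F
F  T  F  T  |  T  T
F  T  F  F  |  F  F
F  F  T  T  |  T  T
F  F  T  F  |  F  F
F  F  F  T  |  T  T
F  F  F  F  |  F  F
The columns differ at A=T, B=T, C=T, D=T (φ=F, ψ=T), so they are not equivalent.

not equivalent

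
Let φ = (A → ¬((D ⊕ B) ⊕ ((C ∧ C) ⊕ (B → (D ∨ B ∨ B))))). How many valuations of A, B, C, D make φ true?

12

A  B  C  D  |  φ
F  F  F  F  |  T
F  F  F  T  |  T
F  F  T  F  |  T
F  F  T  T  |  T
F  T  F  F  |  T
F  T  F  T  |  T
F  T  T  F  |  T
F  T  T  T  |  T
T  F  F  F  |  F
T  F  F  T  |  T
T  F  T  F  |  T
T  F  T  T  |  F
T  T  F  F  |  T
T  T  F  T  |  F
T  T  T  F  |  F
T  T  T  T  |  T
The formula is true on 12 of the 16 rows.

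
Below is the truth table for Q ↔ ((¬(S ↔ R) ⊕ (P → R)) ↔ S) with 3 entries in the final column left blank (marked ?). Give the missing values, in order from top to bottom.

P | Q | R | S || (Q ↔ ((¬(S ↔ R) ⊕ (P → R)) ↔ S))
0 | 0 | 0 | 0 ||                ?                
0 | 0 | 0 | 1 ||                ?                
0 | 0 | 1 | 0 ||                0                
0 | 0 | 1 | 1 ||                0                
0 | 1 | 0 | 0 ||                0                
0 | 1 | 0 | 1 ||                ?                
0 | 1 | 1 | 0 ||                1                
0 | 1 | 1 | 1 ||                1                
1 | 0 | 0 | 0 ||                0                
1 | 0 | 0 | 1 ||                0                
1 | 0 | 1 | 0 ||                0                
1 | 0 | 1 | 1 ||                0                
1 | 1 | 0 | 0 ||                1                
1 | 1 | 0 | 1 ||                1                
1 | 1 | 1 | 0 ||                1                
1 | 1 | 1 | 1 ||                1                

1, 1, 0

Row P=0, Q=0, R=0, S=0: ((¬(S ↔ R) ⊕ (P → R)) ↔ S) = 0, so (Q ↔ ((¬(S ↔ R) ⊕ (P → R)) ↔ S)) = 1.
Row P=0, Q=0, R=0, S=1: ((¬(S ↔ R) ⊕ (P → R)) ↔ S) = 0, so (Q ↔ ((¬(S ↔ R) ⊕ (P → R)) ↔ S)) = 1.
Row P=0, Q=1, R=0, S=1: ((¬(S ↔ R) ⊕ (P → R)) ↔ S) = 0, so (Q ↔ ((¬(S ↔ R) ⊕ (P → R)) ↔ S)) = 0.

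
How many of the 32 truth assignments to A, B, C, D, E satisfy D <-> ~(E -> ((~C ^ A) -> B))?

A  B  C  D  E  |  (D <-> ~(E -> ((~C ^ A) -> B)))
T  T  T  T  T  |                 F               
T  T  T  T  F  |                 F               
T  T  T  F  T  |                 T               
T  T  T  F  F  |                 T               
T  T  F  T  T  |                 F               
T  T  F  T  F  |                 F               
T  T  F  F  T  |                 T               
T  T  F  F  F  |                 T               
T  F  T  T  T  |                 T               
T  F  T  T  F  |                 F               
T  F  T  F  T  |                 F               
T  F  T  F  F  |                 T               
T  F  F  T  T  |                 F               
T  F  F  T  F  |                 F               
T  F  F  F  T  |                 T               
T  F  F  F  F  |                 T               
F  T  T  T  T  |                 F               
F  T  T  T  F  |                 F               
F  T  T  F  T  |                 T               
F  T  T  F  F  |                 T               
F  T  F  T  T  |                 F               
F  T  F  T  F  |                 F               
F  T  F  F  T  |                 T               
F  T  F  F  F  |                 T               
F  F  T  T  T  |                 F               
F  F  T  T  F  |                 F               
F  F  T  F  T  |                 T               
F  F  T  F  F  |                 T               
F  F  F  T  T  |                 T               
F  F  F  T  F  |                 F               
F  F  F  F  T  |                 F               
F  F  F  F  F  |                 T               
The formula is true on 16 of the 32 rows.

16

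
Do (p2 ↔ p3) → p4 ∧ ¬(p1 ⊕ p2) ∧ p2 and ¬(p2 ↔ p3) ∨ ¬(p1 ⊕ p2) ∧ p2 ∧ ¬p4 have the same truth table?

p1  p2  p3  p4  |  φ  ψ
1   1   1   1   |  1  0
1   1   1   0   |  0  1
1   1   0   1   |  1  1
1   1   0   0   |  1  1
1   0   1   1   |  1  1
1   0   1   0   |  1  1
1   0   0   1   |  0  0
1   0   0   0   |  0  0
0   1   1   1   |  0  0
0   1   1   0   |  0  0
0   1   0   1   |  1  1
0   1   0   0   |  1  1
0   0   1   1   |  1  1
0   0   1   0   |  1  1
0   0   0   1   |  0  0
0   0   0   0   |  0  0
The columns differ at p1=1, p2=1, p3=1, p4=1 (φ=1, ψ=0), so they are not equivalent.

not equivalent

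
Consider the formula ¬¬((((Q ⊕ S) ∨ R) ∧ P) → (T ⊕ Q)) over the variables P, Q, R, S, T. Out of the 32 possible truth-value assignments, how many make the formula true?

P | Q | R | S | T | φ
- | - | - | - | - | -
F | F | F | F | F | T
F | F | F | F | T | T
F | F | F | T | F | T
F | F | F | T | T | T
F | F | T | F | F | T
F | F | T | F | T | T
F | F | T | T | F | T
F | F | T | T | T | T
F | T | F | F | F | T
F | T | F | F | T | T
F | T | F | T | F | T
F | T | F | T | T | T
F | T | T | F | F | T
F | T | T | F | T | T
F | T | T | T | F | T
F | T | T | T | T | T
T | F | F | F | F | T
T | F | F | F | T | T
T | F | F | T | F | F
T | F | F | T | T | T
T | F | T | F | F | F
T | F | T | F | T | T
T | F | T | T | F | F
T | F | T | T | T | T
T | T | F | F | F | T
T | T | F | F | T | F
T | T | F | T | F | T
T | T | F | T | T | T
T | T | T | F | F | T
T | T | T | F | T | F
T | T | T | T | F | T
T | T | T | T | T | F
The formula is true on 26 of the 32 rows.

26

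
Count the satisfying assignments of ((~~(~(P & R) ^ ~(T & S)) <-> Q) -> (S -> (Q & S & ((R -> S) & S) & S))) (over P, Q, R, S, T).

28

P | Q | R | S | T | φ
- | - | - | - | - | -
T | T | T | T | T | T
T | T | T | T | F | T
T | T | T | F | T | T
T | T | T | F | F | T
T | T | F | T | T | T
T | T | F | T | F | T
T | T | F | F | T | T
T | T | F | F | F | T
T | F | T | T | T | F
T | F | T | T | F | T
T | F | T | F | T | T
T | F | T | F | F | T
T | F | F | T | T | T
T | F | F | T | F | F
T | F | F | F | T | T
T | F | F | F | F | T
F | T | T | T | T | T
F | T | T | T | F | T
F | T | T | F | T | T
F | T | T | F | F | T
F | T | F | T | T | T
F | T | F | T | F | T
F | T | F | F | T | T
F | T | F | F | F | T
F | F | T | T | T | T
F | F | T | T | F | F
F | F | T | F | T | T
F | F | T | F | F | T
F | F | F | T | T | T
F | F | F | T | F | F
F | F | F | F | T | T
F | F | F | F | F | T
The formula is true on 28 of the 32 rows.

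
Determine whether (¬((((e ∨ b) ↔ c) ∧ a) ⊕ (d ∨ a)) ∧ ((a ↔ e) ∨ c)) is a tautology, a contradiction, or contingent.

contingent

a  b  c  d  e  |  φ
T  T  T  T  T  |  T
T  T  T  T  F  |  T
T  T  T  F  T  |  T
T  T  T  F  F  |  T
T  T  F  T  T  |  F
T  T  F  T  F  |  F
T  T  F  F  T  |  F
T  T  F  F  F  |  F
T  F  T  T  T  |  T
T  F  T  T  F  |  F
T  F  T  F  T  |  T
T  F  T  F  F  |  F
T  F  F  T  T  |  F
T  F  F  T  F  |  F
T  F  F  F  T  |  F
T  F  F  F  F  |  F
F  T  T  T  T  |  F
F  T  T  T  F  |  F
F  T  T  F  T  |  T
F  T  T  F  F  |  T
F  T  F  T  T  |  F
F  T  F  T  F  |  F
F  T  F  F  T  |  F
F  T  F  F  F  |  T
F  F  T  T  T  |  F
F  F  T  T  F  |  F
F  F  T  F  T  |  T
F  F  T  F  F  |  T
F  F  F  T  T  |  F
F  F  F  T  F  |  F
F  F  F  F  T  |  F
F  F  F  F  F  |  T
12 of 32 rows are T, so the formula is contingent.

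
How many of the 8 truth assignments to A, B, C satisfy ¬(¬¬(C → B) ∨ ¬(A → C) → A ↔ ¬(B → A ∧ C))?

6

A | B | C | (C → B) | ¬(C → B) | ¬¬(C → B) | (A → C) | ¬(A → C) | (¬¬(C → B) ∨ ¬(A → C)) | ((¬¬(C → B) ∨ ¬(A → C)) → A) | (A ∧ C) | (B → (A ∧ C)) | ¬(B → (A ∧ C)) | φ
- | - | - | ------- | -------- | --------- | ------- | -------- | ---------------------- | ---------------------------- | ------- | ------------- | -------------- | -
1 | 1 | 1 |    1    |    0     |     1     |    1    |    0     |           1            |              1               |    1    |       1       |       0        | 1
1 | 1 | 0 |    1    |    0     |     1     |    0    |    1     |           1            |              1               |    0    |       0       |       1        | 0
1 | 0 | 1 |    0    |    1     |     0     |    1    |    0     |           0            |              1               |    1    |       1       |       0        | 1
1 | 0 | 0 |    1    |    0     |     1     |    0    |    1     |           1            |              1               |    0    |       1       |       0        | 1
0 | 1 | 1 |    1    |    0     |     1     |    1    |    0     |           1            |              0               |    0    |       0       |       1        | 1
0 | 1 | 0 |    1    |    0     |     1     |    1    |    0     |           1            |              0               |    0    |       0       |       1        | 1
0 | 0 | 1 |    0    |    1     |     0     |    1    |    0     |           0            |              1               |    0    |       1       |       0        | 1
0 | 0 | 0 |    1    |    0     |     1     |    1    |    0     |           1            |              0               |    0    |       1       |       0        | 0
The formula is true on 6 of the 8 rows.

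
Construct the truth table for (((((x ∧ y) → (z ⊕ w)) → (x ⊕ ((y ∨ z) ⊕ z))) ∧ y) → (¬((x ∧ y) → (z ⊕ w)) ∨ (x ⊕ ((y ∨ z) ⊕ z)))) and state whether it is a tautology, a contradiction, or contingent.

tautology

x  y  z  w  |  (x ∧ y)  (z ⊕ w)  ((x ∧ y) → (z ⊕ w))  (y ∨ z)  ((y ∨ z) ⊕ z)  (x ⊕ ((y ∨ z) ⊕ z))  ¬((x ∧ y) → (z ⊕ w))  φ
T  T  T  T  |     T        F              F              T           F                 T                    T            T
T  T  T  F  |     T        T              T              T           F                 T                    F            T
T  T  F  T  |     T        T              T              T           T                 F                    F            T
T  T  F  F  |     T        F              F              T           T                 F                    T            T
T  F  T  T  |     F        F              T              T           F                 T                    F            T
T  F  T  F  |     F        T              T              T           F                 T                    F            T
T  F  F  T  |     F        T              T              F           F                 T                    F            T
T  F  F  F  |     F        F              T              F           F                 T                    F            T
F  T  T  T  |     F        F              T              T           F                 F                    F            T
F  T  T  F  |     F        T              T              T           F                 F                    F            T
F  T  F  T  |     F        T              T              T           T                 T                    F            T
F  T  F  F  |     F        F              T              T           T                 T                    F            T
F  F  T  T  |     F        F              T              T           F                 F                    F            T
F  F  T  F  |     F        T              T              T           F                 F                    F            T
F  F  F  T  |     F        T              T              F           F                 F                    F            T
F  F  F  F  |     F        F              T              F           F                 F                    F            T
Every row is T, so the formula is a tautology.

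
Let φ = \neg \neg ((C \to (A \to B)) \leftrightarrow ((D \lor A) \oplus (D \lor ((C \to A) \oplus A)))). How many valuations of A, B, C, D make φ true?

6

  A   |   B   |   C   |   D   |   φ  
----- | ----- | ----- | ----- | -----
False | False | False | False |  True
False | False | False |  True | False
False | False |  True | False | False
False | False |  True |  True | False
False |  True | False | False |  True
False |  True | False |  True | False
False |  True |  True | False | False
False |  True |  True |  True | False
 True | False | False | False |  True
 True | False | False |  True | False
 True | False |  True | False | False
 True | False |  True |  True |  True
 True |  True | False | False |  True
 True |  True | False |  True | False
 True |  True |  True | False |  True
 True |  True |  True |  True | False
The formula is true on 6 of the 16 rows.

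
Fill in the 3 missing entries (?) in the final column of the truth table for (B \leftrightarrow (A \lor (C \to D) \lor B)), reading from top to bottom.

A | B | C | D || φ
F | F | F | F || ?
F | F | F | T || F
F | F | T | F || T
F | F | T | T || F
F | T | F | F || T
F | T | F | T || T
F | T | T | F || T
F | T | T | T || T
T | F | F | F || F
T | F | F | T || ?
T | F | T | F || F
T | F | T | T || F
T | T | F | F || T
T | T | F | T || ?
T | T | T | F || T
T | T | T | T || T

F, F, T

Row A=F, B=F, C=F, D=F: (A \lor (C \to D) \lor B) = T, so the formula = F.
Row A=T, B=F, C=F, D=T: (A \lor (C \to D) \lor B) = T, so the formula = F.
Row A=T, B=T, C=F, D=T: (A \lor (C \to D) \lor B) = T, so the formula = T.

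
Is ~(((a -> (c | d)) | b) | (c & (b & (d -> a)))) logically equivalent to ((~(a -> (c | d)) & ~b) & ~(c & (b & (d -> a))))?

a  b  c  d  |  φ  ψ
T  T  T  T  |  F  F
T  T  T  F  |  F  F
T  T  F  T  |  F  F
T  T  F  F  |  F  F
T  F  T  T  |  F  F
T  F  T  F  |  F  F
T  F  F  T  |  F  F
T  F  F  F  |  T  T
F  T  T  T  |  F  F
F  T  T  F  |  F  F
F  T  F  T  |  F  F
F  T  F  F  |  F  F
F  F  T  T  |  F  F
F  F  T  F  |  F  F
F  F  F  T  |  F  F
F  F  F  F  |  F  F
The columns for φ and ψ agree on every row, so they are logically equivalent.

equivalent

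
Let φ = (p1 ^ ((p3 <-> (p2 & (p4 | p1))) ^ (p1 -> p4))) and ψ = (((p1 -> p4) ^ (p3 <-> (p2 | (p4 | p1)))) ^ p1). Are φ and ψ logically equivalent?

p1 | p2 | p3 | p4 || φ | ψ
0  | 0  | 0  | 0  || 0 | 0
0  | 0  | 0  | 1  || 0 | 1
0  | 0  | 1  | 0  || 1 | 1
0  | 0  | 1  | 1  || 1 | 0
0  | 1  | 0  | 0  || 0 | 1
0  | 1  | 0  | 1  || 1 | 1
0  | 1  | 1  | 0  || 1 | 0
0  | 1  | 1  | 1  || 0 | 0
1  | 0  | 0  | 0  || 0 | 1
1  | 0  | 0  | 1  || 1 | 0
1  | 0  | 1  | 0  || 1 | 0
1  | 0  | 1  | 1  || 0 | 1
1  | 1  | 0  | 0  || 1 | 1
1  | 1  | 0  | 1  || 0 | 0
1  | 1  | 1  | 0  || 0 | 0
1  | 1  | 1  | 1  || 1 | 1
The columns differ at p1=0, p2=0, p3=0, p4=1 (φ=0, ψ=1), so they are not equivalent.

not equivalent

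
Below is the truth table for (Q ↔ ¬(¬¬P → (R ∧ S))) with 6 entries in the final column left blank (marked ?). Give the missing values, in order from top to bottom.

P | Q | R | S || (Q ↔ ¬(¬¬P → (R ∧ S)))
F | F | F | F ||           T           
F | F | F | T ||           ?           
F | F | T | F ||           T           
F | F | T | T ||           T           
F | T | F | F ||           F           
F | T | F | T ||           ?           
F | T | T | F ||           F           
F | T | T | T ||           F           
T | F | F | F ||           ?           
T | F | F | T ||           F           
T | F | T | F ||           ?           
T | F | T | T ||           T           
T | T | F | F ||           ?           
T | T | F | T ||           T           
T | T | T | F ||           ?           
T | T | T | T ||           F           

Row P=F, Q=F, R=F, S=T: ¬(¬¬P → (R ∧ S)) = F, so (Q ↔ ¬(¬¬P → (R ∧ S))) = T.
Row P=F, Q=T, R=F, S=T: ¬(¬¬P → (R ∧ S)) = F, so (Q ↔ ¬(¬¬P → (R ∧ S))) = F.
Row P=T, Q=F, R=F, S=F: ¬(¬¬P → (R ∧ S)) = T, so (Q ↔ ¬(¬¬P → (R ∧ S))) = F.
Row P=T, Q=F, R=T, S=F: ¬(¬¬P → (R ∧ S)) = T, so (Q ↔ ¬(¬¬P → (R ∧ S))) = F.
Row P=T, Q=T, R=F, S=F: ¬(¬¬P → (R ∧ S)) = T, so (Q ↔ ¬(¬¬P → (R ∧ S))) = T.
Row P=T, Q=T, R=T, S=F: ¬(¬¬P → (R ∧ S)) = T, so (Q ↔ ¬(¬¬P → (R ∧ S))) = T.

T, F, F, F, T, T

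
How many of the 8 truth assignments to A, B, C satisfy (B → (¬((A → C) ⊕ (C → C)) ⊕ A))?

  A   |   B   |   C   ||   φ  
 True |  True |  True || False
 True |  True | False ||  True
 True | False |  True ||  True
 True | False | False ||  True
False |  True |  True ||  True
False |  True | False ||  True
False | False |  True ||  True
False | False | False ||  True
The formula is true on 7 of the 8 rows.

7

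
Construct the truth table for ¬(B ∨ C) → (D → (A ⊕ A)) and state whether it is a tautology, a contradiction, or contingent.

A | B | C | D | (B ∨ C) | ¬(B ∨ C) | (A ⊕ A) | (D → (A ⊕ A)) | (¬(B ∨ C) → (D → (A ⊕ A)))
- | - | - | - | ------- | -------- | ------- | ------------- | --------------------------
T | T | T | T |    T    |    F     |    F    |       F       |             T             
T | T | T | F |    T    |    F     |    F    |       T       |             T             
T | T | F | T |    T    |    F     |    F    |       F       |             T             
T | T | F | F |    T    |    F     |    F    |       T       |             T             
T | F | T | T |    T    |    F     |    F    |       F       |             T             
T | F | T | F |    T    |    F     |    F    |       T       |             T             
T | F | F | T |    F    |    T     |    F    |       F       |             F             
T | F | F | F |    F    |    T     |    F    |       T       |             T             
F | T | T | T |    T    |    F     |    F    |       F       |             T             
F | T | T | F |    T    |    F     |    F    |       T       |             T             
F | T | F | T |    T    |    F     |    F    |       F       |             T             
F | T | F | F |    T    |    F     |    F    |       T       |             T             
F | F | T | T |    T    |    F     |    F    |       F       |             T             
F | F | T | F |    T    |    F     |    F    |       T       |             T             
F | F | F | T |    F    |    T     |    F    |       F       |             F             
F | F | F | F |    F    |    T     |    F    |       T       |             T             
14 of 16 rows are T, so the formula is contingent.

contingent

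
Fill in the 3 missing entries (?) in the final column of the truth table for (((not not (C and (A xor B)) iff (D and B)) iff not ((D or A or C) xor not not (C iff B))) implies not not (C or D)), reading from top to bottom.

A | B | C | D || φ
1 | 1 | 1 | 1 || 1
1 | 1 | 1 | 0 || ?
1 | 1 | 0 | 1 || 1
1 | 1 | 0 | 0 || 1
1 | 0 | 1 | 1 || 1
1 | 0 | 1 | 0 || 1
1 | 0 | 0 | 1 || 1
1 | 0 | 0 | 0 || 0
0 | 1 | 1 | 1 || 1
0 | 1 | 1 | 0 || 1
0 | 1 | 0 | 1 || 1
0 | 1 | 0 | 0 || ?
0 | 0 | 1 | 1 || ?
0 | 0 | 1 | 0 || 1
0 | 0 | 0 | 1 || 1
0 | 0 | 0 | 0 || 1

1, 0, 1

Row A=1, B=1, C=1, D=0: ((not not (C and (A xor B)) iff (D and B)) iff not ((D or A or C) xor not not (C iff B))) = 1, not not (C or D) = 1, so the formula = 1.
Row A=0, B=1, C=0, D=0: ((not not (C and (A xor B)) iff (D and B)) iff not ((D or A or C) xor not not (C iff B))) = 1, not not (C or D) = 0, so the formula = 0.
Row A=0, B=0, C=1, D=1: ((not not (C and (A xor B)) iff (D and B)) iff not ((D or A or C) xor not not (C iff B))) = 0, not not (C or D) = 1, so the formula = 1.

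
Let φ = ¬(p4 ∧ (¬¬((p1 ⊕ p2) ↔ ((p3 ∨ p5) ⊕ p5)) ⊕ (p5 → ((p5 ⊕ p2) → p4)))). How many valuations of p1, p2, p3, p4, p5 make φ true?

p1 | p2 | p3 | p4 | p5 | φ
-- | -- | -- | -- | -- | -
T  | T  | T  | T  | T  | T
T  | T  | T  | T  | F  | F
T  | T  | T  | F  | T  | T
T  | T  | T  | F  | F  | T
T  | T  | F  | T  | T  | T
T  | T  | F  | T  | F  | T
T  | T  | F  | F  | T  | T
T  | T  | F  | F  | F  | T
T  | F  | T  | T  | T  | F
T  | F  | T  | T  | F  | T
T  | F  | T  | F  | T  | T
T  | F  | T  | F  | F  | T
T  | F  | F  | T  | T  | F
T  | F  | F  | T  | F  | F
T  | F  | F  | F  | T  | T
T  | F  | F  | F  | F  | T
F  | T  | T  | T  | T  | F
F  | T  | T  | T  | F  | T
F  | T  | T  | F  | T  | T
F  | T  | T  | F  | F  | T
F  | T  | F  | T  | T  | F
F  | T  | F  | T  | F  | F
F  | T  | F  | F  | T  | T
F  | T  | F  | F  | F  | T
F  | F  | T  | T  | T  | T
F  | F  | T  | T  | F  | F
F  | F  | T  | F  | T  | T
F  | F  | T  | F  | F  | T
F  | F  | F  | T  | T  | T
F  | F  | F  | T  | F  | T
F  | F  | F  | F  | T  | T
F  | F  | F  | F  | F  | T
The formula is true on 24 of the 32 rows.

24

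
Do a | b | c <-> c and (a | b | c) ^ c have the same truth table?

not equivalent

a | b | c | φ | ψ
- | - | - | - | -
T | T | T | T | F
T | T | F | F | T
T | F | T | T | F
T | F | F | F | T
F | T | T | T | F
F | T | F | F | T
F | F | T | T | F
F | F | F | T | F
The columns differ at a=T, b=T, c=T (φ=T, ψ=F), so they are not equivalent.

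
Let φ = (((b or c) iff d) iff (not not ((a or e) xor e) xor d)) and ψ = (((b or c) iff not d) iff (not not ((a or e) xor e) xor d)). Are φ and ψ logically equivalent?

a | b | c | d | e | φ | ψ
- | - | - | - | - | - | -
1 | 1 | 1 | 1 | 1 | 1 | 0
1 | 1 | 1 | 1 | 0 | 0 | 1
1 | 1 | 1 | 0 | 1 | 1 | 0
1 | 1 | 1 | 0 | 0 | 0 | 1
1 | 1 | 0 | 1 | 1 | 1 | 0
1 | 1 | 0 | 1 | 0 | 0 | 1
1 | 1 | 0 | 0 | 1 | 1 | 0
1 | 1 | 0 | 0 | 0 | 0 | 1
1 | 0 | 1 | 1 | 1 | 1 | 0
1 | 0 | 1 | 1 | 0 | 0 | 1
1 | 0 | 1 | 0 | 1 | 1 | 0
1 | 0 | 1 | 0 | 0 | 0 | 1
1 | 0 | 0 | 1 | 1 | 0 | 1
1 | 0 | 0 | 1 | 0 | 1 | 0
1 | 0 | 0 | 0 | 1 | 0 | 1
1 | 0 | 0 | 0 | 0 | 1 | 0
0 | 1 | 1 | 1 | 1 | 1 | 0
0 | 1 | 1 | 1 | 0 | 1 | 0
0 | 1 | 1 | 0 | 1 | 1 | 0
0 | 1 | 1 | 0 | 0 | 1 | 0
0 | 1 | 0 | 1 | 1 | 1 | 0
0 | 1 | 0 | 1 | 0 | 1 | 0
0 | 1 | 0 | 0 | 1 | 1 | 0
0 | 1 | 0 | 0 | 0 | 1 | 0
0 | 0 | 1 | 1 | 1 | 1 | 0
0 | 0 | 1 | 1 | 0 | 1 | 0
0 | 0 | 1 | 0 | 1 | 1 | 0
0 | 0 | 1 | 0 | 0 | 1 | 0
0 | 0 | 0 | 1 | 1 | 0 | 1
0 | 0 | 0 | 1 | 0 | 0 | 1
0 | 0 | 0 | 0 | 1 | 0 | 1
0 | 0 | 0 | 0 | 0 | 0 | 1
The columns differ at a=1, b=1, c=1, d=1, e=1 (φ=1, ψ=0), so they are not equivalent.

not equivalent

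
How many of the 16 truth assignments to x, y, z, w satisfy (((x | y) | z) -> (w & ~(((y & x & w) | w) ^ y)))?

6

x  y  z  w     (x | y)  ((x | y) | z)  (y & x & w)  ((y & x & w) | w)  (((y & x & w) | w) ^ y)  ~(((y & x & w) | w) ^ y)  φ
F  F  F  F        F           F             F               F                     F                        T              T
F  F  F  T        F           F             F               T                     T                        F              T
F  F  T  F        F           T             F               F                     F                        T              F
F  F  T  T        F           T             F               T                     T                        F              F
F  T  F  F        T           T             F               F                     T                        F              F
F  T  F  T        T           T             F               T                     F                        T              T
F  T  T  F        T           T             F               F                     T                        F              F
F  T  T  T        T           T             F               T                     F                        T              T
T  F  F  F        T           T             F               F                     F                        T              F
T  F  F  T        T           T             F               T                     T                        F              F
T  F  T  F        T           T             F               F                     F                        T              F
T  F  T  T        T           T             F               T                     T                        F              F
T  T  F  F        T           T             F               F                     T                        F              F
T  T  F  T        T           T             T               T                     F                        T              T
T  T  T  F        T           T             F               F                     T                        F              F
T  T  T  T        T           T             T               T                     F                        T              T
The formula is true on 6 of the 16 rows.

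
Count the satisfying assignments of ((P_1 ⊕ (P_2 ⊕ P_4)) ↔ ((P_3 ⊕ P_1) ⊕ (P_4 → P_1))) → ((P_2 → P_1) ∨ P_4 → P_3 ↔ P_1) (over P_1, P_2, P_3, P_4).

11

P_1  P_2  P_3  P_4  |  φ
 F    F    F    F   |  T
 F    F    F    T   |  T
 F    F    T    F   |  F
 F    F    T    T   |  F
 F    T    F    F   |  F
 F    T    F    T   |  T
 F    T    T    F   |  T
 F    T    T    T   |  T
 T    F    F    F   |  T
 T    F    F    T   |  F
 T    F    T    F   |  T
 T    F    T    T   |  T
 T    T    F    F   |  F
 T    T    F    T   |  T
 T    T    T    F   |  T
 T    T    T    T   |  T
The formula is true on 11 of the 16 rows.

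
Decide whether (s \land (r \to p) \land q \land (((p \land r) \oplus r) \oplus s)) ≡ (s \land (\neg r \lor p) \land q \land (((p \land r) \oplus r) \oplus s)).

p  q  r  s  |  φ  ψ
F  F  F  F  |  F  F
F  F  F  T  |  F  F
F  F  T  F  |  F  F
F  F  T  T  |  F  F
F  T  F  F  |  F  F
F  T  F  T  |  T  T
F  T  T  F  |  F  F
F  T  T  T  |  F  F
T  F  F  F  |  F  F
T  F  F  T  |  F  F
T  F  T  F  |  F  F
T  F  T  T  |  F  F
T  T  F  F  |  F  F
T  T  F  T  |  T  T
T  T  T  F  |  F  F
T  T  T  T  |  T  T
The columns for φ and ψ agree on every row, so they are logically equivalent.

equivalent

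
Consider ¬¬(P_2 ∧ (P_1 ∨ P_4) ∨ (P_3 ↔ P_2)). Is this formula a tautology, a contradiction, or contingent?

contingent

P_1  P_2  P_3  P_4  |  (P_1 ∨ P_4)  (P_2 ∧ (P_1 ∨ P_4))  (P_3 ↔ P_2)  φ
 1    1    1    1   |       1                1                1       1
 1    1    1    0   |       1                1                1       1
 1    1    0    1   |       1                1                0       1
 1    1    0    0   |       1                1                0       1
 1    0    1    1   |       1                0                0       0
 1    0    1    0   |       1                0                0       0
 1    0    0    1   |       1                0                1       1
 1    0    0    0   |       1                0                1       1
 0    1    1    1   |       1                1                1       1
 0    1    1    0   |       0                0                1       1
 0    1    0    1   |       1                1                0       1
 0    1    0    0   |       0                0                0       0
 0    0    1    1   |       1                0                0       0
 0    0    1    0   |       0                0                0       0
 0    0    0    1   |       1                0                1       1
 0    0    0    0   |       0                0                1       1
11 of 16 rows are 1, so the formula is contingent.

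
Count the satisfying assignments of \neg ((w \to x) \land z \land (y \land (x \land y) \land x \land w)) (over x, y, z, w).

x | y | z | w || (w \to x) | (x \land y) | φ
1 | 1 | 1 | 1 ||     1     |      1      | 0
1 | 1 | 1 | 0 ||     1     |      1      | 1
1 | 1 | 0 | 1 ||     1     |      1      | 1
1 | 1 | 0 | 0 ||     1     |      1      | 1
1 | 0 | 1 | 1 ||     1     |      0      | 1
1 | 0 | 1 | 0 ||     1     |      0      | 1
1 | 0 | 0 | 1 ||     1     |      0      | 1
1 | 0 | 0 | 0 ||     1     |      0      | 1
0 | 1 | 1 | 1 ||     0     |      0      | 1
0 | 1 | 1 | 0 ||     1     |      0      | 1
0 | 1 | 0 | 1 ||     0     |      0      | 1
0 | 1 | 0 | 0 ||     1     |      0      | 1
0 | 0 | 1 | 1 ||     0     |      0      | 1
0 | 0 | 1 | 0 ||     1     |      0      | 1
0 | 0 | 0 | 1 ||     0     |      0      | 1
0 | 0 | 0 | 0 ||     1     |      0      | 1
The formula is true on 15 of the 16 rows.

15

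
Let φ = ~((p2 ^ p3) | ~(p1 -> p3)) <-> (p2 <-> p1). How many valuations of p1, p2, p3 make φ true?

p1  p2  p3     (p2 ^ p3)  (p1 -> p3)  ~(p1 -> p3)  ((p2 ^ p3) | ~(p1 -> p3))  ~((p2 ^ p3) | ~(p1 -> p3))  (p2 <-> p1)  φ
1   1   1          0          1            0                   0                          1                    1       1
1   1   0          1          0            1                   1                          0                    1       0
1   0   1          1          1            0                   1                          0                    0       1
1   0   0          0          0            1                   1                          0                    0       1
0   1   1          0          1            0                   0                          1                    0       0
0   1   0          1          1            0                   1                          0                    0       1
0   0   1          1          1            0                   1                          0                    1       0
0   0   0          0          1            0                   0                          1                    1       1
The formula is true on 5 of the 8 rows.

5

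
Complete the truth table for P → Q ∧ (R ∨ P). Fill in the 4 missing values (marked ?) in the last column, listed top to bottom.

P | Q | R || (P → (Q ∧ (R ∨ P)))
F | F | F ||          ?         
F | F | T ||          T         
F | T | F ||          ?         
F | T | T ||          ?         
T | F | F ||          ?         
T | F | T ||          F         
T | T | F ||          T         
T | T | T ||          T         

Row P=F, Q=F, R=F: (Q ∧ (R ∨ P)) = F, so (P → (Q ∧ (R ∨ P))) = T.
Row P=F, Q=T, R=F: (Q ∧ (R ∨ P)) = F, so (P → (Q ∧ (R ∨ P))) = T.
Row P=F, Q=T, R=T: (Q ∧ (R ∨ P)) = T, so (P → (Q ∧ (R ∨ P))) = T.
Row P=T, Q=F, R=F: (Q ∧ (R ∨ P)) = F, so (P → (Q ∧ (R ∨ P))) = F.

T, T, T, F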